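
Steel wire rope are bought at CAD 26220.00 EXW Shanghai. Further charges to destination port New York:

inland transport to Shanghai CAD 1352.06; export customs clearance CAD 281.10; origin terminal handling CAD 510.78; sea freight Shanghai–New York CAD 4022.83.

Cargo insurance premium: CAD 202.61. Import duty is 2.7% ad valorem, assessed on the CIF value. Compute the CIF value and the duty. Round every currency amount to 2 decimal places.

CIF value: CAD 32589.38; import duty: CAD 879.91

CIF = EXW price + pre-shipment costs + freight + insurance
CIF = 26220.00 + 1352.06 + 281.10 + 510.78 + 4022.83 + 202.61 = 32589.38
Import duty = 32589.38 × 2.7% = 879.91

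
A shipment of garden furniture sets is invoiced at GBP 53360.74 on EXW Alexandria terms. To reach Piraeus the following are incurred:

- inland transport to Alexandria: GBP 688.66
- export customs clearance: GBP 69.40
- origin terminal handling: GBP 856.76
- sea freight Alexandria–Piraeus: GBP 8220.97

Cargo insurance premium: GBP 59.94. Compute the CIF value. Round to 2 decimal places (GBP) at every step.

CIF = EXW price + pre-shipment costs + freight + insurance
CIF = 53360.74 + 688.66 + 69.40 + 856.76 + 8220.97 + 59.94 = 63256.47

CIF value: GBP 63256.47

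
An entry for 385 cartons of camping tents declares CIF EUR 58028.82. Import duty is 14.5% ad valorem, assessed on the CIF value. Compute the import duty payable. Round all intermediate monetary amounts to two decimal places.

Import duty: EUR 8414.18

Import duty = 58028.82 × 14.5% = 8414.18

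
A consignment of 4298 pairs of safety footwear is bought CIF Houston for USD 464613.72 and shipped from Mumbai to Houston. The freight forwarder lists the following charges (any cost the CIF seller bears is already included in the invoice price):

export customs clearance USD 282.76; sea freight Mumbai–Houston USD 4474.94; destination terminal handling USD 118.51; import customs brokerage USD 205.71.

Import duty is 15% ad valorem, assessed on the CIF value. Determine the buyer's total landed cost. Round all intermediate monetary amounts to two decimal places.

Total landed cost: USD 534630.00

CIF: the seller pays costs through ocean freight and marine insurance to the destination port.
Already in the invoice (seller's account under CIF): export clearance, freight — exclude.
The CIF price already equals the CIF value: 464613.72
Import duty = 464613.72 × 15% = 69692.06
Buyer bears: destination terminal 118.51 + brokerage 205.71 + duty 69692.06 = 70016.28
Landed cost = invoice 464613.72 + 70016.28 = 534630.00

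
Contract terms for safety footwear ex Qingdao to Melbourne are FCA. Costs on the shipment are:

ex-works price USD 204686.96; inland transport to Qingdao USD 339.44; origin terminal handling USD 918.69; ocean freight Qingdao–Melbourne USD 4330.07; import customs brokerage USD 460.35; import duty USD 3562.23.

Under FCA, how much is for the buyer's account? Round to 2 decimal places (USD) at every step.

FCA: the seller delivers export-cleared goods to the carrier; the buyer bears costs from that point.
Seller's account: goods 204686.96 + inland to port 339.44 = 205026.40
Buyer's account: origin terminal 918.69 + freight 4330.07 + brokerage 460.35 + duty 3562.23 = 9271.34

Buyer's account: USD 9271.34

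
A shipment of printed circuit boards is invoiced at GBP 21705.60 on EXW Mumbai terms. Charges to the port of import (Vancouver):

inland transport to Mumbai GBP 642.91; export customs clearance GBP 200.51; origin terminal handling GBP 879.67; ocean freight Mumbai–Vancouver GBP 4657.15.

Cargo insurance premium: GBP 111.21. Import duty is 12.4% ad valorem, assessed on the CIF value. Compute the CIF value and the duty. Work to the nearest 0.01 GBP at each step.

CIF value: GBP 28197.05; import duty: GBP 3496.43

CIF = EXW price + pre-shipment costs + freight + insurance
CIF = 21705.60 + 642.91 + 200.51 + 879.67 + 4657.15 + 111.21 = 28197.05
Import duty = 28197.05 × 12.4% = 3496.43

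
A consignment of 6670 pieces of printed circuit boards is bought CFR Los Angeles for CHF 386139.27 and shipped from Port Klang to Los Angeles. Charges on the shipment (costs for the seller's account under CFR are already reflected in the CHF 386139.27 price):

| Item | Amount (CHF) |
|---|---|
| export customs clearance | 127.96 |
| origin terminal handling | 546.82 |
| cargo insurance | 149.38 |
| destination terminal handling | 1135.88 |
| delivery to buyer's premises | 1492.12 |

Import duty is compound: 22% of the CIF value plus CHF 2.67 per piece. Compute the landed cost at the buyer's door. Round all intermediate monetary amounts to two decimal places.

Total landed cost: CHF 491709.05

CFR: the seller pays costs through ocean freight to the destination port, but not insurance.
Already in the invoice (seller's account under CFR): export clearance, origin terminal — exclude.
CIF value = CFR price + insurance = 386139.27 + 149.38 = 386288.65
Ad valorem component: 386288.65 × 22% = 84983.50
Specific component: 6670 × 2.67 = 17808.90
Import duty = 84983.50 + 17808.90 = 102792.40
Buyer bears: insurance 149.38 + destination terminal 1135.88 + delivery 1492.12 + duty 102792.40 = 105569.78
Landed cost = invoice 386139.27 + 105569.78 = 491709.05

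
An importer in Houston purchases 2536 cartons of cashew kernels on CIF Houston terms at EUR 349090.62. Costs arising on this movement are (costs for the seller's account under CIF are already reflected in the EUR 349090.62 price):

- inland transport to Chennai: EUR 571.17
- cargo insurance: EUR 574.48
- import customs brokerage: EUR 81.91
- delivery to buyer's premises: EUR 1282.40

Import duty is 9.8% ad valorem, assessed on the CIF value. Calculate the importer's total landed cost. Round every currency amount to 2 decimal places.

Total landed cost: EUR 384665.81

CIF: the seller pays costs through ocean freight and marine insurance to the destination port.
Already in the invoice (seller's account under CIF): inland to port, insurance — exclude.
The CIF price already equals the CIF value: 349090.62
Import duty = 349090.62 × 9.8% = 34210.88
Buyer bears: brokerage 81.91 + delivery 1282.40 + duty 34210.88 = 35575.19
Landed cost = invoice 349090.62 + 35575.19 = 384665.81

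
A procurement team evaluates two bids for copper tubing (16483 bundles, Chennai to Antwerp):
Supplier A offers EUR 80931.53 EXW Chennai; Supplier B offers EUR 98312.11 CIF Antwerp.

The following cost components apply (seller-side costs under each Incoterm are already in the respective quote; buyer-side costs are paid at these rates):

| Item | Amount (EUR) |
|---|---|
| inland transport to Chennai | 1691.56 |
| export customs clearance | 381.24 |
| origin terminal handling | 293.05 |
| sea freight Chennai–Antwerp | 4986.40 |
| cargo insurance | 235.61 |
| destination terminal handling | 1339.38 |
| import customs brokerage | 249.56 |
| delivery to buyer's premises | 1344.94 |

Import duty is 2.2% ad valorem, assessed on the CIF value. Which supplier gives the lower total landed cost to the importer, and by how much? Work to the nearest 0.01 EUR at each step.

Supplier A (EXW):
CIF value = EXW price + inland to port + export clearance + origin terminal + freight + insurance = 80931.53 + 1691.56 + 381.24 + 293.05 + 4986.40 + 235.61 = 88519.39
Import duty = 88519.39 × 2.2% = 1947.43
Buyer bears (A): 1691.56 + 381.24 + 293.05 + 4986.40 + 235.61 + 1339.38 + 249.56 + 1344.94 = 10521.74
Landed cost (A) = invoice 80931.53 + 10521.74 + duty 1947.43 = 93400.70
Supplier B (CIF):
The CIF price already equals the CIF value: 98312.11
Import duty = 98312.11 × 2.2% = 2162.87
Buyer bears (B): 1339.38 + 249.56 + 1344.94 = 2933.88
Landed cost (B) = invoice 98312.11 + 2933.88 + duty 2162.87 = 103408.86
Difference = |93400.70 − 103408.86| = 10008.16

Supplier A is cheaper by EUR 10008.16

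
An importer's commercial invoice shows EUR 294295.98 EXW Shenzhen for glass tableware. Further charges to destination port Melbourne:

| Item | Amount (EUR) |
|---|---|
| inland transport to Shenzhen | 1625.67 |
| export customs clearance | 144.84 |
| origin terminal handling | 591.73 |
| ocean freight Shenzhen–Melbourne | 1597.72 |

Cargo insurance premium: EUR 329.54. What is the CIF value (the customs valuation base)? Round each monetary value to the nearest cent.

CIF value: EUR 298585.48

CIF = EXW price + pre-shipment costs + freight + insurance
CIF = 294295.98 + 1625.67 + 144.84 + 591.73 + 1597.72 + 329.54 = 298585.48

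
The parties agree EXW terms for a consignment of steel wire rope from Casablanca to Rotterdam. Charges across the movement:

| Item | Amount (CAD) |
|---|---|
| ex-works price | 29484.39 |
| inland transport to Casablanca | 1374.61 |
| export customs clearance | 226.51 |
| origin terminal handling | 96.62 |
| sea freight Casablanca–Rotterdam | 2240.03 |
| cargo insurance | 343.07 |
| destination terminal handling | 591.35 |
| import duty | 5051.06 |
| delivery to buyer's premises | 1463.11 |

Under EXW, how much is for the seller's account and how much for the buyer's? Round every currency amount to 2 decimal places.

EXW: the seller makes goods available at their premises; the buyer bears all onward costs.
Seller's account: goods 29484.39 = 29484.39
Buyer's account: inland to port 1374.61 + export clearance 226.51 + origin terminal 96.62 + freight 2240.03 + insurance 343.07 + destination terminal 591.35 + duty 5051.06 + delivery 1463.11 = 11386.36

Seller: CAD 29484.39; buyer: CAD 11386.36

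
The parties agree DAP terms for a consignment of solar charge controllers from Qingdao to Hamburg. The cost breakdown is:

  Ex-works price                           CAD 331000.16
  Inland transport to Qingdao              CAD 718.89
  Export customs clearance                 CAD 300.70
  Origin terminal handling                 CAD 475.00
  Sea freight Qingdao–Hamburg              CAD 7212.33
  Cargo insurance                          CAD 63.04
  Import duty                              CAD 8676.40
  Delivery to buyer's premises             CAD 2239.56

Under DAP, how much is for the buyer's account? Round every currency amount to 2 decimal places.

Buyer's account: CAD 8676.40

DAP: the seller bears all costs to the named destination except import duty and clearance.
Seller's account: goods 331000.16 + inland to port 718.89 + export clearance 300.70 + origin terminal 475.00 + freight 7212.33 + insurance 63.04 + delivery 2239.56 = 342009.68
Buyer's account: duty 8676.40 = 8676.40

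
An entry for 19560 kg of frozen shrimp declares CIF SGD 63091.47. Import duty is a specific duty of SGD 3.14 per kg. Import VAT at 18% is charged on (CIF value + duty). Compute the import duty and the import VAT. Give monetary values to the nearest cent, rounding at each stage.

Import duty = 19560 × 3.14 = 61418.40
VAT base = CIF + duty = 63091.47 + 61418.40 = 124509.87
Import VAT = 124509.87 × 18% = 22411.78

Import duty: SGD 61418.40; import VAT: SGD 22411.78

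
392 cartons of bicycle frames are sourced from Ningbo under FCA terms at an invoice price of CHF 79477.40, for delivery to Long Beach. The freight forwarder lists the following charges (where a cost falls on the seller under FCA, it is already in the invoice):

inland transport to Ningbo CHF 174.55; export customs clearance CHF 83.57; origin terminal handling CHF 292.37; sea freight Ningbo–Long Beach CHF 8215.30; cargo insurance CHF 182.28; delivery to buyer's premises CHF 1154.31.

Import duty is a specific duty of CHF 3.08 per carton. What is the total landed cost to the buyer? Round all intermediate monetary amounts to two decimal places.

Total landed cost: CHF 90529.02

FCA: the seller delivers export-cleared goods to the carrier; the buyer bears costs from that point.
Already in the invoice (seller's account under FCA): inland to port, export clearance — exclude.
CIF value = FCA price + origin terminal + freight + insurance = 79477.40 + 292.37 + 8215.30 + 182.28 = 88167.35
Import duty = 392 × 3.08 = 1207.36
Buyer bears: origin terminal 292.37 + freight 8215.30 + insurance 182.28 + delivery 1154.31 + duty 1207.36 = 11051.62
Landed cost = invoice 79477.40 + 11051.62 = 90529.02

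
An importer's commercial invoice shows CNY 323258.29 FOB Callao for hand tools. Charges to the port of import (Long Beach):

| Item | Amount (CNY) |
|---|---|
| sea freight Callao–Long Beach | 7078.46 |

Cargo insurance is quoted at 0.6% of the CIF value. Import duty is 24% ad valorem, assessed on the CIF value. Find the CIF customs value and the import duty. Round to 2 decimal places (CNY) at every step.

CIF value: CNY 332330.73; import duty: CNY 79759.38

Let C be the CIF value. C = FOB price + freight + 0.6% × C
C − 0.6% × C = 323258.29 + 7078.46
0.994 × C = 330336.75
C = 330336.75 / 0.994 = 332330.73
Insurance premium = 0.6% × 332330.73 = 1993.98
Import duty = 332330.73 × 24% = 79759.38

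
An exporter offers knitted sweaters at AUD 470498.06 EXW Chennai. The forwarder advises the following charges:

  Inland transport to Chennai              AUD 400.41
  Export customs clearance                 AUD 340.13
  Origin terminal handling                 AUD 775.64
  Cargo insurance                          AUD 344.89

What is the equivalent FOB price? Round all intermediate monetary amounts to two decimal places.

FOB price: AUD 472014.24

Not relevant to the conversion: insurance — on the buyer under both terms; not part of either seller's price.
From EXW to FOB, the seller additionally bears: inland to port, export clearance, origin terminal.
FOB price = 470498.06 + 400.41 + 340.13 + 775.64 = 472014.24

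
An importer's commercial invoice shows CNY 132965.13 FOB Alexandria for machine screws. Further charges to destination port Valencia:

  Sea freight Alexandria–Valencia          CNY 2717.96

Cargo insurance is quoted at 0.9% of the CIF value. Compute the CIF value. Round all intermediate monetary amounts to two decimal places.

CIF value: CNY 136915.33

Let C be the CIF value. C = FOB price + freight + 0.9% × C
C − 0.9% × C = 132965.13 + 2717.96
0.991 × C = 135683.09
C = 135683.09 / 0.991 = 136915.33
Insurance premium = 0.9% × 136915.33 = 1232.24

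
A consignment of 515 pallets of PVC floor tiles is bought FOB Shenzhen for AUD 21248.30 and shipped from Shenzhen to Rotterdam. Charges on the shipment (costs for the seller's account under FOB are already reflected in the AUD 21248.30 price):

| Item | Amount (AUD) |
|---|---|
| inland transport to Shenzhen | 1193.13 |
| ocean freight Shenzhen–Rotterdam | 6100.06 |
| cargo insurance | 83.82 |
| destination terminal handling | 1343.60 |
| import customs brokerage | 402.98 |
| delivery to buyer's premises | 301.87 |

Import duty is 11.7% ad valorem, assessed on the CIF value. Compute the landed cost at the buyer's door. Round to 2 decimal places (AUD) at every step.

FOB: the seller bears costs until goods are on board at the origin port; the buyer bears freight, insurance and all costs thereafter.
Already in the invoice (seller's account under FOB): inland to port — exclude.
CIF value = FOB price + freight + insurance = 21248.30 + 6100.06 + 83.82 = 27432.18
Import duty = 27432.18 × 11.7% = 3209.57
Buyer bears: freight 6100.06 + insurance 83.82 + destination terminal 1343.60 + brokerage 402.98 + delivery 301.87 + duty 3209.57 = 11441.90
Landed cost = invoice 21248.30 + 11441.90 = 32690.20

Total landed cost: AUD 32690.20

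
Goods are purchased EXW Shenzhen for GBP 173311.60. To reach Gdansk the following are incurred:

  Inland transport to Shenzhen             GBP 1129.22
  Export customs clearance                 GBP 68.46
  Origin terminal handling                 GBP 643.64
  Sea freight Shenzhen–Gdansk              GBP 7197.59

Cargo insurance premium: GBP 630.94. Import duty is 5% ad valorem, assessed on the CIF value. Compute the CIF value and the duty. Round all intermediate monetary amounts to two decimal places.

CIF = EXW price + pre-shipment costs + freight + insurance
CIF = 173311.60 + 1129.22 + 68.46 + 643.64 + 7197.59 + 630.94 = 182981.45
Import duty = 182981.45 × 5% = 9149.07

CIF value: GBP 182981.45; import duty: GBP 9149.07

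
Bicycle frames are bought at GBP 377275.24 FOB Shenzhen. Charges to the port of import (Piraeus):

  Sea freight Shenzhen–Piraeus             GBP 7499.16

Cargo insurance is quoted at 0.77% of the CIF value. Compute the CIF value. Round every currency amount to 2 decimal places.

Let C be the CIF value. C = FOB price + freight + 0.77% × C
C − 0.77% × C = 377275.24 + 7499.16
0.9923 × C = 384774.40
C = 384774.40 / 0.9923 = 387760.15
Insurance premium = 0.77% × 387760.15 = 2985.75

CIF value: GBP 387760.15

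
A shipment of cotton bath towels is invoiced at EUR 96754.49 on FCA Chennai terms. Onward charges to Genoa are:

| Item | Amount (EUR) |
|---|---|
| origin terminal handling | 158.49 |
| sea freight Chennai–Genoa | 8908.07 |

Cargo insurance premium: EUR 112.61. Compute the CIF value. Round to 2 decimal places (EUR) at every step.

CIF value: EUR 105933.66

CIF = FCA price + pre-shipment costs + freight + insurance
CIF = 96754.49 + 158.49 + 8908.07 + 112.61 = 105933.66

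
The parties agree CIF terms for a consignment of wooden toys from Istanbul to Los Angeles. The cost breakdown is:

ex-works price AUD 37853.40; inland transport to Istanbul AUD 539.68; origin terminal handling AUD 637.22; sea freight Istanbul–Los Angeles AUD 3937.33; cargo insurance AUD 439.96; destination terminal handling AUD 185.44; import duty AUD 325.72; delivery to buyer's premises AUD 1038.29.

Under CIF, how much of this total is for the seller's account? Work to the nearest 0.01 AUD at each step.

Seller's account: AUD 43407.59

CIF: the seller pays costs through ocean freight and marine insurance to the destination port.
Seller's account: goods 37853.40 + inland to port 539.68 + origin terminal 637.22 + freight 3937.33 + insurance 439.96 = 43407.59
Buyer's account: destination terminal 185.44 + duty 325.72 + delivery 1038.29 = 1549.45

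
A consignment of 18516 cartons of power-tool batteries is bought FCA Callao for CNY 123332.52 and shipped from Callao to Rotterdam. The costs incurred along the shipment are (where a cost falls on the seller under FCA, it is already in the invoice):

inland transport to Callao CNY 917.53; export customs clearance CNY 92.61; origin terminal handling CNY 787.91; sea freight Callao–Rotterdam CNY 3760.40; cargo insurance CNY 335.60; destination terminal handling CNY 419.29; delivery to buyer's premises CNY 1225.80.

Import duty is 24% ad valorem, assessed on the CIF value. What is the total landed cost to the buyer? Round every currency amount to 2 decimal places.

Total landed cost: CNY 160633.46

FCA: the seller delivers export-cleared goods to the carrier; the buyer bears costs from that point.
Already in the invoice (seller's account under FCA): inland to port, export clearance — exclude.
CIF value = FCA price + origin terminal + freight + insurance = 123332.52 + 787.91 + 3760.40 + 335.60 = 128216.43
Import duty = 128216.43 × 24% = 30771.94
Buyer bears: origin terminal 787.91 + freight 3760.40 + insurance 335.60 + destination terminal 419.29 + delivery 1225.80 + duty 30771.94 = 37300.94
Landed cost = invoice 123332.52 + 37300.94 = 160633.46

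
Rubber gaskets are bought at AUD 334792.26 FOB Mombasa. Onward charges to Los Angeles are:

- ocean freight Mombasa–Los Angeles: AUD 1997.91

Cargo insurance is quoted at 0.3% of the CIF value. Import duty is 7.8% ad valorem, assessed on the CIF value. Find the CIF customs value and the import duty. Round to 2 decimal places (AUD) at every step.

Let C be the CIF value. C = FOB price + freight + 0.3% × C
C − 0.3% × C = 334792.26 + 1997.91
0.997 × C = 336790.17
C = 336790.17 / 0.997 = 337803.58
Insurance premium = 0.3% × 337803.58 = 1013.41
Import duty = 337803.58 × 7.8% = 26348.68

CIF value: AUD 337803.58; import duty: AUD 26348.68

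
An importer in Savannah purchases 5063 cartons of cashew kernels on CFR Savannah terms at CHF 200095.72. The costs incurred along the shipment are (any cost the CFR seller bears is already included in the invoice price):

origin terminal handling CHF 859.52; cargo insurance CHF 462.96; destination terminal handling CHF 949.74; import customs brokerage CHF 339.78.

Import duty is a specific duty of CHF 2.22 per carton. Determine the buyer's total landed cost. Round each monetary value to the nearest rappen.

Total landed cost: CHF 213088.06

CFR: the seller pays costs through ocean freight to the destination port, but not insurance.
Already in the invoice (seller's account under CFR): origin terminal — exclude.
CIF value = CFR price + insurance = 200095.72 + 462.96 = 200558.68
Import duty = 5063 × 2.22 = 11239.86
Buyer bears: insurance 462.96 + destination terminal 949.74 + brokerage 339.78 + duty 11239.86 = 12992.34
Landed cost = invoice 200095.72 + 12992.34 = 213088.06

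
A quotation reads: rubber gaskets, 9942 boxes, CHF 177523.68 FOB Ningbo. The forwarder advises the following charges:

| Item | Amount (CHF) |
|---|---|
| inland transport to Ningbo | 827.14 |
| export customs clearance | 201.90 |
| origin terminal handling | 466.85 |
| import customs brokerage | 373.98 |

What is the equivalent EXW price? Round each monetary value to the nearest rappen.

EXW price: CHF 176027.79

Not relevant to the conversion: brokerage — on the buyer under both terms; not part of either seller's price.
From FOB to EXW, the seller no longer bears: inland to port, export clearance, origin terminal.
EXW price = 177523.68 − 827.14 − 201.90 − 466.85 = 176027.79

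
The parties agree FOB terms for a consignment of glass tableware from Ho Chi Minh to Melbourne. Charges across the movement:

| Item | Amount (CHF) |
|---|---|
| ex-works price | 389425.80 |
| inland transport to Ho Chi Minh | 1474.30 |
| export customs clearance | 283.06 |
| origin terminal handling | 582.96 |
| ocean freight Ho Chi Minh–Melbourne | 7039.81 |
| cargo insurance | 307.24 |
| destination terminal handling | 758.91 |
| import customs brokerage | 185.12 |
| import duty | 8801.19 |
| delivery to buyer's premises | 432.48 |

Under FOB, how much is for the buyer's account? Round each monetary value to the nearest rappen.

Buyer's account: CHF 17524.75

FOB: the seller bears costs until goods are on board at the origin port; the buyer bears freight, insurance and all costs thereafter.
Seller's account: goods 389425.80 + inland to port 1474.30 + export clearance 283.06 + origin terminal 582.96 = 391766.12
Buyer's account: freight 7039.81 + insurance 307.24 + destination terminal 758.91 + brokerage 185.12 + duty 8801.19 + delivery 432.48 = 17524.75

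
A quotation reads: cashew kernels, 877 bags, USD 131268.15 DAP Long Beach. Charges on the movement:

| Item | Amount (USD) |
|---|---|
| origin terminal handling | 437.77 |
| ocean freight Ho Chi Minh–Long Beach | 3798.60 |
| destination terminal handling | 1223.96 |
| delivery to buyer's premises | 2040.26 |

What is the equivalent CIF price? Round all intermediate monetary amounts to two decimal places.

CIF price: USD 128003.93

Not relevant to the conversion: origin terminal, freight — on the seller under both DAP and CIF; already in the DAP price and stays in the CIF price.
From DAP to CIF, the seller no longer bears: destination terminal, delivery.
CIF price = 131268.15 − 1223.96 − 2040.26 = 128003.93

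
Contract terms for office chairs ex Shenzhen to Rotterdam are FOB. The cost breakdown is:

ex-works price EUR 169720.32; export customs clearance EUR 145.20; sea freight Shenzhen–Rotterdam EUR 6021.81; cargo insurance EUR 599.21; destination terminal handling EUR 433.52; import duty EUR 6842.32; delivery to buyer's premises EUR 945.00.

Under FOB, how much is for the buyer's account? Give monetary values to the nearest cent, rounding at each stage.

Buyer's account: EUR 14841.86

FOB: the seller bears costs until goods are on board at the origin port; the buyer bears freight, insurance and all costs thereafter.
Seller's account: goods 169720.32 + export clearance 145.20 = 169865.52
Buyer's account: freight 6021.81 + insurance 599.21 + destination terminal 433.52 + duty 6842.32 + delivery 945.00 = 14841.86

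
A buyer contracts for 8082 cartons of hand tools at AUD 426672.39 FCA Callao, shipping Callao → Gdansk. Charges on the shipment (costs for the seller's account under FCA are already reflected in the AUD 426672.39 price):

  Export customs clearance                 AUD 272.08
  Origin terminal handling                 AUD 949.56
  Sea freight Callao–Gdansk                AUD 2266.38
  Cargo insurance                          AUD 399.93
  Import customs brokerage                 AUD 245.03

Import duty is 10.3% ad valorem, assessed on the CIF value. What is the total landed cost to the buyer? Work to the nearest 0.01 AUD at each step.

Total landed cost: AUD 474852.98

FCA: the seller delivers export-cleared goods to the carrier; the buyer bears costs from that point.
Already in the invoice (seller's account under FCA): export clearance — exclude.
CIF value = FCA price + origin terminal + freight + insurance = 426672.39 + 949.56 + 2266.38 + 399.93 = 430288.26
Import duty = 430288.26 × 10.3% = 44319.69
Buyer bears: origin terminal 949.56 + freight 2266.38 + insurance 399.93 + brokerage 245.03 + duty 44319.69 = 48180.59
Landed cost = invoice 426672.39 + 48180.59 = 474852.98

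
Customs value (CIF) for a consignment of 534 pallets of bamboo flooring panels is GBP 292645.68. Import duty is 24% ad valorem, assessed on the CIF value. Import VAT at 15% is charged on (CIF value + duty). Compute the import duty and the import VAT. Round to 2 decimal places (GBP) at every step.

Import duty = 292645.68 × 24% = 70234.96
VAT base = CIF + duty = 292645.68 + 70234.96 = 362880.64
Import VAT = 362880.64 × 15% = 54432.10

Import duty: GBP 70234.96; import VAT: GBP 54432.10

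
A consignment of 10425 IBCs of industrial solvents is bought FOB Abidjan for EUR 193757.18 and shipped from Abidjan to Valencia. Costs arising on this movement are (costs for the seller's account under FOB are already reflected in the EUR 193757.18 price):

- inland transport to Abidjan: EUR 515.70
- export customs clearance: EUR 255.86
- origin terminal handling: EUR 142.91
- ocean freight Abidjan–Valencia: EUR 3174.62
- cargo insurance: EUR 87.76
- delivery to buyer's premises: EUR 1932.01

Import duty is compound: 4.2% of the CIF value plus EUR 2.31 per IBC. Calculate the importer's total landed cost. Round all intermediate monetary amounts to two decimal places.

FOB: the seller bears costs until goods are on board at the origin port; the buyer bears freight, insurance and all costs thereafter.
Already in the invoice (seller's account under FOB): inland to port, export clearance, origin terminal — exclude.
CIF value = FOB price + freight + insurance = 193757.18 + 3174.62 + 87.76 = 197019.56
Ad valorem component: 197019.56 × 4.2% = 8274.82
Specific component: 10425 × 2.31 = 24081.75
Import duty = 8274.82 + 24081.75 = 32356.57
Buyer bears: freight 3174.62 + insurance 87.76 + delivery 1932.01 + duty 32356.57 = 37550.96
Landed cost = invoice 193757.18 + 37550.96 = 231308.14

Total landed cost: EUR 231308.14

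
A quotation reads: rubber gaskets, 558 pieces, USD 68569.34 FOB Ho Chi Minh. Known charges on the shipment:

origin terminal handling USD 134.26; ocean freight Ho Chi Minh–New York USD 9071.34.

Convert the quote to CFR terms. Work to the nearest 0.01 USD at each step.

CFR price: USD 77640.68

Not relevant to the conversion: origin terminal — on the seller under both FOB and CFR; already in the FOB price and stays in the CFR price.
From FOB to CFR, the seller additionally bears: freight.
CFR price = 68569.34 + 9071.34 = 77640.68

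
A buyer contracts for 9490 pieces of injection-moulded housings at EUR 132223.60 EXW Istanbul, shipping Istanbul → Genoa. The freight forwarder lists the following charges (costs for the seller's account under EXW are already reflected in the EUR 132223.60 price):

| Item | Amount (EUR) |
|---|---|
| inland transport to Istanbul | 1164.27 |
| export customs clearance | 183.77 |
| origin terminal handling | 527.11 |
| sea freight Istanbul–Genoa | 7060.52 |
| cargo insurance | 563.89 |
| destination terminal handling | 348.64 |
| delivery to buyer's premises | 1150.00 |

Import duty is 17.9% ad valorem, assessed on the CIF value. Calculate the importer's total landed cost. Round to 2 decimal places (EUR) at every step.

Total landed cost: EUR 168590.25

EXW: the seller makes goods available at their premises; the buyer bears all onward costs.
CIF value = EXW price + inland to port + export clearance + origin terminal + freight + insurance = 132223.60 + 1164.27 + 183.77 + 527.11 + 7060.52 + 563.89 = 141723.16
Import duty = 141723.16 × 17.9% = 25368.45
Buyer bears: inland to port 1164.27 + export clearance 183.77 + origin terminal 527.11 + freight 7060.52 + insurance 563.89 + destination terminal 348.64 + delivery 1150.00 + duty 25368.45 = 36366.65
Landed cost = invoice 132223.60 + 36366.65 = 168590.25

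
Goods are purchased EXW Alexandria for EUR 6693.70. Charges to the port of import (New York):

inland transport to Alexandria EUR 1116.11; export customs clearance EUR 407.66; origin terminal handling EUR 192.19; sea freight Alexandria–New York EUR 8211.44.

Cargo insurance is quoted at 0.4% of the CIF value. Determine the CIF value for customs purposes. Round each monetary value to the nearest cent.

Let C be the CIF value. C = EXW price + pre-shipment costs + freight + 0.4% × C
C − 0.4% × C = 6693.70 + 1116.11 + 407.66 + 192.19 + 8211.44
0.996 × C = 16621.10
C = 16621.10 / 0.996 = 16687.85
Insurance premium = 0.4% × 16687.85 = 66.75

CIF value: EUR 16687.85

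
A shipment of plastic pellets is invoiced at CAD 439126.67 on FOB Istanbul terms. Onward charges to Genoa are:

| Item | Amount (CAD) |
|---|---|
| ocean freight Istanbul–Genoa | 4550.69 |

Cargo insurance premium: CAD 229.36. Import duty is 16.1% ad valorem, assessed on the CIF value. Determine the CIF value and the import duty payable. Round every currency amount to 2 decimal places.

CIF value: CAD 443906.72; import duty: CAD 71468.98

CIF = FOB price + freight + insurance
CIF = 439126.67 + 4550.69 + 229.36 = 443906.72
Import duty = 443906.72 × 16.1% = 71468.98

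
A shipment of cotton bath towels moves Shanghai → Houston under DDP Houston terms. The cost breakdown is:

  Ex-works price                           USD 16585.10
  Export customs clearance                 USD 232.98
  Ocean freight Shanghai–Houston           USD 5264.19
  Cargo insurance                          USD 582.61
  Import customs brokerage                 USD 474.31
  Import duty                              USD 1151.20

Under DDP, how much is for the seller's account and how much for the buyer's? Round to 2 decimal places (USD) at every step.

DDP: the seller bears all costs including import duty.
Seller's account: goods 16585.10 + export clearance 232.98 + freight 5264.19 + insurance 582.61 + brokerage 474.31 + duty 1151.20 = 24290.39
Buyer's account: 0.00

Seller: USD 24290.39; buyer: USD 0.00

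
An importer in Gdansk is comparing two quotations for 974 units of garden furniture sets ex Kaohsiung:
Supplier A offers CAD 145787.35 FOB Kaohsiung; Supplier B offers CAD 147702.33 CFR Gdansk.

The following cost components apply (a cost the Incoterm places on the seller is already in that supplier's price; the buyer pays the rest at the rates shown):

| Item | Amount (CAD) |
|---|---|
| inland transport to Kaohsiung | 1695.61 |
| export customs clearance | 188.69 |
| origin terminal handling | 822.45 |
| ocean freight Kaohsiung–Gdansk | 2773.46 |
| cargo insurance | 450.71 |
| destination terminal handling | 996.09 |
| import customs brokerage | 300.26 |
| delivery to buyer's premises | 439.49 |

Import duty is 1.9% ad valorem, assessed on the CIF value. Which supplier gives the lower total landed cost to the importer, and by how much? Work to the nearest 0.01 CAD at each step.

Supplier A (FOB):
CIF value = FOB price + freight + insurance = 145787.35 + 2773.46 + 450.71 = 149011.52
Import duty = 149011.52 × 1.9% = 2831.22
Buyer bears (A): 2773.46 + 450.71 + 996.09 + 300.26 + 439.49 = 4960.01
Landed cost (A) = invoice 145787.35 + 4960.01 + duty 2831.22 = 153578.58
Supplier B (CFR):
CIF value = CFR price + insurance = 147702.33 + 450.71 = 148153.04
Import duty = 148153.04 × 1.9% = 2814.91
Buyer bears (B): 450.71 + 996.09 + 300.26 + 439.49 = 2186.55
Landed cost (B) = invoice 147702.33 + 2186.55 + duty 2814.91 = 152703.79
Difference = |153578.58 − 152703.79| = 874.79

Supplier B is cheaper by CAD 874.79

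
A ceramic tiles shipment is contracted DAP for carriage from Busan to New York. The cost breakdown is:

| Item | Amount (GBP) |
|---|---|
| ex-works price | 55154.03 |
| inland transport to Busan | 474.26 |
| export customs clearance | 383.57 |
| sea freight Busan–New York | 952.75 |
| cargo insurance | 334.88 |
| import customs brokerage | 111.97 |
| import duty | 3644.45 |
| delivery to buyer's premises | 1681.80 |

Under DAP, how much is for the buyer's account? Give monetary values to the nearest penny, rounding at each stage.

DAP: the seller bears all costs to the named destination except import duty and clearance.
Seller's account: goods 55154.03 + inland to port 474.26 + export clearance 383.57 + freight 952.75 + insurance 334.88 + delivery 1681.80 = 58981.29
Buyer's account: brokerage 111.97 + duty 3644.45 = 3756.42

Buyer's account: GBP 3756.42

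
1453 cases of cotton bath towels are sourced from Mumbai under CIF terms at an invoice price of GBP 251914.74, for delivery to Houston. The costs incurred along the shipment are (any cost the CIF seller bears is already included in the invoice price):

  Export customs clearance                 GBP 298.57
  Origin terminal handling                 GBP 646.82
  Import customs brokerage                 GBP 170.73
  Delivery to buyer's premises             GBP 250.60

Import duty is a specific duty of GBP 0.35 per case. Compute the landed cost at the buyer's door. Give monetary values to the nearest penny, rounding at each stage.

CIF: the seller pays costs through ocean freight and marine insurance to the destination port.
Already in the invoice (seller's account under CIF): export clearance, origin terminal — exclude.
The CIF price already equals the CIF value: 251914.74
Import duty = 1453 × 0.35 = 508.55
Buyer bears: brokerage 170.73 + delivery 250.60 + duty 508.55 = 929.88
Landed cost = invoice 251914.74 + 929.88 = 252844.62

Total landed cost: GBP 252844.62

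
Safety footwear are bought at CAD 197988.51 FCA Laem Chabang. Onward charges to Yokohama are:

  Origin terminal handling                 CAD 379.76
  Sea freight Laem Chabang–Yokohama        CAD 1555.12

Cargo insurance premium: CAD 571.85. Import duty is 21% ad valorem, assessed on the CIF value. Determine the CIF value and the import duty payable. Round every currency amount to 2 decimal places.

CIF = FCA price + pre-shipment costs + freight + insurance
CIF = 197988.51 + 379.76 + 1555.12 + 571.85 = 200495.24
Import duty = 200495.24 × 21% = 42104.00

CIF value: CAD 200495.24; import duty: CAD 42104.00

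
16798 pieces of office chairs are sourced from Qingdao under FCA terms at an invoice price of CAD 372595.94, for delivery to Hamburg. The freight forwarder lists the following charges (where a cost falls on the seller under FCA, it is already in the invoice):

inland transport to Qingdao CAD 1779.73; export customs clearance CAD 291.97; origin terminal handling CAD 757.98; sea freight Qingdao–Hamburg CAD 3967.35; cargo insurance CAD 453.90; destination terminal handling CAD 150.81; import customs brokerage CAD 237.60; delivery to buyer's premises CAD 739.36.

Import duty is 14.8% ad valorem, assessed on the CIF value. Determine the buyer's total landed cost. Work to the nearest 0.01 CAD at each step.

Total landed cost: CAD 434813.67

FCA: the seller delivers export-cleared goods to the carrier; the buyer bears costs from that point.
Already in the invoice (seller's account under FCA): inland to port, export clearance — exclude.
CIF value = FCA price + origin terminal + freight + insurance = 372595.94 + 757.98 + 3967.35 + 453.90 = 377775.17
Import duty = 377775.17 × 14.8% = 55910.73
Buyer bears: origin terminal 757.98 + freight 3967.35 + insurance 453.90 + destination terminal 150.81 + brokerage 237.60 + delivery 739.36 + duty 55910.73 = 62217.73
Landed cost = invoice 372595.94 + 62217.73 = 434813.67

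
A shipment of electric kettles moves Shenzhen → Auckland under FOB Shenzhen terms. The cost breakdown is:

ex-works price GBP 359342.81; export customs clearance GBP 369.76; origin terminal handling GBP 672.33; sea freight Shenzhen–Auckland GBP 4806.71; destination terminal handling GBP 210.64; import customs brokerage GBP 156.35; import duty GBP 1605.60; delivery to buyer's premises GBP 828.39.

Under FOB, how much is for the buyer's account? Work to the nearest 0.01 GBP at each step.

Buyer's account: GBP 7607.69

FOB: the seller bears costs until goods are on board at the origin port; the buyer bears freight, insurance and all costs thereafter.
Seller's account: goods 359342.81 + export clearance 369.76 + origin terminal 672.33 = 360384.90
Buyer's account: freight 4806.71 + destination terminal 210.64 + brokerage 156.35 + duty 1605.60 + delivery 828.39 = 7607.69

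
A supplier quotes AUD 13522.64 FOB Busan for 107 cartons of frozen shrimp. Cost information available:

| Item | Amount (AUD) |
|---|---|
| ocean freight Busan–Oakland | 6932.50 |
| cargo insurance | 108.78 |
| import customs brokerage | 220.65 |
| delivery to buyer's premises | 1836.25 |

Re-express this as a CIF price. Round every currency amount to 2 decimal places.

CIF price: AUD 20563.92

Not relevant to the conversion: brokerage, delivery — on the buyer under both terms; not part of either seller's price.
From FOB to CIF, the seller additionally bears: freight, insurance.
CIF price = 13522.64 + 6932.50 + 108.78 = 20563.92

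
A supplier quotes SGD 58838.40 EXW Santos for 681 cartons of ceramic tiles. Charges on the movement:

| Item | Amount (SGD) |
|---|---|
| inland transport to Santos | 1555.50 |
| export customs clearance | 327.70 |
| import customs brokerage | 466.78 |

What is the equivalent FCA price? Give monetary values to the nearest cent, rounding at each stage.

Not relevant to the conversion: brokerage — on the buyer under both terms; not part of either seller's price.
From EXW to FCA, the seller additionally bears: inland to port, export clearance.
FCA price = 58838.40 + 1555.50 + 327.70 = 60721.60

FCA price: SGD 60721.60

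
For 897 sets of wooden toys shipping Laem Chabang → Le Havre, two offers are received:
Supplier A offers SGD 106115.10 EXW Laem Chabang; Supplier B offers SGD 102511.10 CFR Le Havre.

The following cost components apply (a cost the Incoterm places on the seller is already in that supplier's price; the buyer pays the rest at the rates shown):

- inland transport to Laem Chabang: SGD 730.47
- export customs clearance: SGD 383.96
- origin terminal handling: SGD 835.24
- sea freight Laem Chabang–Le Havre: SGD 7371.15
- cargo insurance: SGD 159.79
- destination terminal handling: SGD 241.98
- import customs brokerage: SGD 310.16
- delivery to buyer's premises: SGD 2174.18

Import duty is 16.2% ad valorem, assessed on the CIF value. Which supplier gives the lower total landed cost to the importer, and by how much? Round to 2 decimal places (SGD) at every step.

Supplier A (EXW):
CIF value = EXW price + inland to port + export clearance + origin terminal + freight + insurance = 106115.10 + 730.47 + 383.96 + 835.24 + 7371.15 + 159.79 = 115595.71
Import duty = 115595.71 × 16.2% = 18726.51
Buyer bears (A): 730.47 + 383.96 + 835.24 + 7371.15 + 159.79 + 241.98 + 310.16 + 2174.18 = 12206.93
Landed cost (A) = invoice 106115.10 + 12206.93 + duty 18726.51 = 137048.54
Supplier B (CFR):
CIF value = CFR price + insurance = 102511.10 + 159.79 = 102670.89
Import duty = 102670.89 × 16.2% = 16632.68
Buyer bears (B): 159.79 + 241.98 + 310.16 + 2174.18 = 2886.11
Landed cost (B) = invoice 102511.10 + 2886.11 + duty 16632.68 = 122029.89
Difference = |137048.54 − 122029.89| = 15018.65

Supplier B is cheaper by SGD 15018.65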